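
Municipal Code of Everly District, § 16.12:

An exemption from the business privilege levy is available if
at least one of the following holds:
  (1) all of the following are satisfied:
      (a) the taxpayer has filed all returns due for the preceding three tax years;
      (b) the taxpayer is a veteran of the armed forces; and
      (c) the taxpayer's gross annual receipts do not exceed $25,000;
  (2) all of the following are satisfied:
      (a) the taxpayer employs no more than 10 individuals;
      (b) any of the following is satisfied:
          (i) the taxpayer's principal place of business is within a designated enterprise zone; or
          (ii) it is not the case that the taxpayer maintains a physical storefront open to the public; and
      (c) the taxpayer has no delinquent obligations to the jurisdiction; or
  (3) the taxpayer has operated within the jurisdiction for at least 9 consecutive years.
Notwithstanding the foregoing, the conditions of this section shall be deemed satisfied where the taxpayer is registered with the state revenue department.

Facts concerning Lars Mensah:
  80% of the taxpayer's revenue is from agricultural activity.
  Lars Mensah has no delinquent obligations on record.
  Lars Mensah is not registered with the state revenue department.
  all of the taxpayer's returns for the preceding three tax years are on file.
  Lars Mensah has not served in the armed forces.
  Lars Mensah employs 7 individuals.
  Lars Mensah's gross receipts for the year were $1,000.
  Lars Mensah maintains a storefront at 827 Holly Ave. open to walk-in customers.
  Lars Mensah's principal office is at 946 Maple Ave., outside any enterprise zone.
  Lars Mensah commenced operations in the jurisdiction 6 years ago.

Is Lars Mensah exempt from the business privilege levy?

(a) returns current — holds.
(b) veteran — fails.
(c) receipts ≤ $25,000 — met.
(1): T AND F AND T → false.
(a) ≤ 10 employees — holds.
(i) in enterprise zone — fails.
(ii) not (has storefront) — fails.
So (b) is not satisfied (F OR F).
(c) no delinquency — met.
(2) = T AND F AND T = false.
(3) ≥ 9 yrs in jurisdiction — fails.
Overall: F OR F OR F → false.
Exception (state-registered) — not satisfied.
Result: main false OR exception false → false.

No — not exempt.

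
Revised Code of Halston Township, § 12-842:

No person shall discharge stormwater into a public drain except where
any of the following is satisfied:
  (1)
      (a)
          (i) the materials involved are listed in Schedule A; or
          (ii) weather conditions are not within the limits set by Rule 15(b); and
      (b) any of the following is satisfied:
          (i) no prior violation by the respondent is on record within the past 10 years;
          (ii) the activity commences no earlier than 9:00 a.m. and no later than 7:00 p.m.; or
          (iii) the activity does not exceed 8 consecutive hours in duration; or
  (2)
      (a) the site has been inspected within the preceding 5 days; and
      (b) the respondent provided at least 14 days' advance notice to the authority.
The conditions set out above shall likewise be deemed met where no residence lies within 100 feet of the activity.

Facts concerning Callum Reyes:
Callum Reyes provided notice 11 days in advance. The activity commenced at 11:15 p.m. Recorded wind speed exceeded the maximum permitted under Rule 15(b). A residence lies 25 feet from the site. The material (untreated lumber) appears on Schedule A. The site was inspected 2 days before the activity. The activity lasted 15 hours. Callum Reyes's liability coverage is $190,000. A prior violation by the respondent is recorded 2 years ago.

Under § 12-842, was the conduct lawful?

(i) Schedule A material — satisfied.
(ii) not (weather ok) — satisfied.
So (a) is satisfied (T OR T).
(i) no prior violation — not met.
(ii) start within hours — not met.
(iii) ≤ 8 hrs duration — fails.
(b): F OR F OR F → false.
(1): T AND F → false.
(a) site inspected — satisfied.
(b) ≥14 days' notice — not met.
(2): T AND F → false.
Overall = F OR F = false.
Exception (no residence in 100 ft) — not satisfied.
Result: main false OR exception false → false.

No — unlawful.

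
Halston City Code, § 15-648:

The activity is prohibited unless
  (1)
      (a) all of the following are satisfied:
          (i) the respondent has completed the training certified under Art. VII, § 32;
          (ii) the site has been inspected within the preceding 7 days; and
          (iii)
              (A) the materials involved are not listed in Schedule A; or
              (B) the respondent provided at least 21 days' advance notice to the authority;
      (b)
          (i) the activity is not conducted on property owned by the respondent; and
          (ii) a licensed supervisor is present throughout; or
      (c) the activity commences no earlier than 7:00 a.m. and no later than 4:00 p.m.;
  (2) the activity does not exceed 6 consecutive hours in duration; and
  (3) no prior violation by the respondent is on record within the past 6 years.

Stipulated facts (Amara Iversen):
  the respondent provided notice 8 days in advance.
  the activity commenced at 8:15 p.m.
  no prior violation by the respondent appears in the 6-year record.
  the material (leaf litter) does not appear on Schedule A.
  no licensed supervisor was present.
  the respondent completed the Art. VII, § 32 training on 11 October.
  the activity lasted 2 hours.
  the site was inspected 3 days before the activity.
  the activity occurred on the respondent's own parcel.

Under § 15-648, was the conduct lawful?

(i) training certified — satisfied.
(ii) site inspected — holds.
(A) not (Schedule A material) — satisfied.
(B) ≥21 days' notice — not met.
(iii): T OR F → true.
(a) = T AND T AND T = true.
(i) not (own property) — not met.
(ii) supervisor present — not satisfied.
So (b) is not satisfied (F AND F).
(c) start within hours — not satisfied.
(1): T OR F OR F → true.
(2) ≤ 6 hrs duration — holds.
(3) no prior violation — satisfied.
Overall: T AND T AND T → true.

Yes — lawful.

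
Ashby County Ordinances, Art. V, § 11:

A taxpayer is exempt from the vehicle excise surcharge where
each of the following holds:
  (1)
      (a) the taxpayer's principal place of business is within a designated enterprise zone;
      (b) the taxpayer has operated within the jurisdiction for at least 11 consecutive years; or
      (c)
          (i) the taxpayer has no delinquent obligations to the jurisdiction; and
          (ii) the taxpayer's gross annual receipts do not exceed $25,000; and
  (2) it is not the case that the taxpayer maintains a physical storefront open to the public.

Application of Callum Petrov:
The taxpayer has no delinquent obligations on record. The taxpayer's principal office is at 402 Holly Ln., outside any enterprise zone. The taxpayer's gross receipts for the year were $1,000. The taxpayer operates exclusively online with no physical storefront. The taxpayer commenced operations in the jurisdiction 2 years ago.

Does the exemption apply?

Yes — exempt.

(a) in enterprise zone — not satisfied.
(b) ≥ 11 yrs in jurisdiction — not satisfied.
(i) no delinquency — holds.
(ii) receipts ≤ $25,000 — satisfied.
So (c) is satisfied (T AND T).
So (1) is satisfied (F OR F OR T).
(2) not (has storefront) — satisfied.
So Overall is satisfied (T AND T).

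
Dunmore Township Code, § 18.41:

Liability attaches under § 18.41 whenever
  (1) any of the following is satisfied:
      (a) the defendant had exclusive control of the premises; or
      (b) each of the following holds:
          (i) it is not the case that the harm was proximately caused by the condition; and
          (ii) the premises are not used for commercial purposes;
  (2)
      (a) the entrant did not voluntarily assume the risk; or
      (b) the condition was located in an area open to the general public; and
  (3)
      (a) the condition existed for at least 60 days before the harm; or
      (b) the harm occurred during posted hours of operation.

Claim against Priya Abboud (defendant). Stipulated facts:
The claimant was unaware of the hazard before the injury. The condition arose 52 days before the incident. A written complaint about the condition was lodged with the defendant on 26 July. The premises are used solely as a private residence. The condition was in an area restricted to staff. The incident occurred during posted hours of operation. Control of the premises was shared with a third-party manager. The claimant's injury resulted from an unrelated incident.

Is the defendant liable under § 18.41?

Yes — liable.

(a) exclusive control — fails.
(i) not (proximate cause) — met.
(ii) not (commercial use) — holds.
(b) = T AND T = true.
So (1) is satisfied (F OR T).
(a) no assumed risk — met.
(b) public area — not satisfied.
(2) = T OR F = true.
(a) condition ≥60 days old — fails.
(b) during posted hours — holds.
So (3) is satisfied (F OR T).
Overall: T AND T AND T → true.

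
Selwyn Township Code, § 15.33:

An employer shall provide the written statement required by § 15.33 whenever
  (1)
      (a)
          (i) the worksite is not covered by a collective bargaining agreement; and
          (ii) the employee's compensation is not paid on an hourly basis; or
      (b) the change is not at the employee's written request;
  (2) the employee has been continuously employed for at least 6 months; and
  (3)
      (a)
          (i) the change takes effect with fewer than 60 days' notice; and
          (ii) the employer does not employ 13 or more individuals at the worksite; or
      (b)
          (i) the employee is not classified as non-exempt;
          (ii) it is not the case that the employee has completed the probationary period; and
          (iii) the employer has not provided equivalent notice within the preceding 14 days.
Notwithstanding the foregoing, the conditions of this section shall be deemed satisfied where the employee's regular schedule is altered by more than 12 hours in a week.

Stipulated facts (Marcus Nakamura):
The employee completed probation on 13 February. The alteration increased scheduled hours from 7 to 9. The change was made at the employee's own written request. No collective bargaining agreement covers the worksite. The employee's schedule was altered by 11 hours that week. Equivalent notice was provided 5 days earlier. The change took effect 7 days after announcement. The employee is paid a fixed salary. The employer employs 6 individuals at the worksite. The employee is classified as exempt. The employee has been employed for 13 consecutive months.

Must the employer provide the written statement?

(i) no CBA — holds.
(ii) not (hourly-paid) — met.
(a) = T AND T = true.
(b) not employee-requested — not met.
(1) = T OR F = true.
(2) tenure ≥ 6 mo. — holds.
(i) < 60 days' notice — met.
(ii) not (≥ 13 at site) — holds.
So (a) is satisfied (T AND T).
(i) not (non-exempt) — met.
(ii) not (past probation) — not met.
(iii) no recent notice — fails.
(b): T AND F AND F → false.
(3): T OR F → true.
Overall = T AND T AND T = true.
Exception (schedule shift > 12h) — not satisfied.
Result: main true OR exception false → true.

Yes — required.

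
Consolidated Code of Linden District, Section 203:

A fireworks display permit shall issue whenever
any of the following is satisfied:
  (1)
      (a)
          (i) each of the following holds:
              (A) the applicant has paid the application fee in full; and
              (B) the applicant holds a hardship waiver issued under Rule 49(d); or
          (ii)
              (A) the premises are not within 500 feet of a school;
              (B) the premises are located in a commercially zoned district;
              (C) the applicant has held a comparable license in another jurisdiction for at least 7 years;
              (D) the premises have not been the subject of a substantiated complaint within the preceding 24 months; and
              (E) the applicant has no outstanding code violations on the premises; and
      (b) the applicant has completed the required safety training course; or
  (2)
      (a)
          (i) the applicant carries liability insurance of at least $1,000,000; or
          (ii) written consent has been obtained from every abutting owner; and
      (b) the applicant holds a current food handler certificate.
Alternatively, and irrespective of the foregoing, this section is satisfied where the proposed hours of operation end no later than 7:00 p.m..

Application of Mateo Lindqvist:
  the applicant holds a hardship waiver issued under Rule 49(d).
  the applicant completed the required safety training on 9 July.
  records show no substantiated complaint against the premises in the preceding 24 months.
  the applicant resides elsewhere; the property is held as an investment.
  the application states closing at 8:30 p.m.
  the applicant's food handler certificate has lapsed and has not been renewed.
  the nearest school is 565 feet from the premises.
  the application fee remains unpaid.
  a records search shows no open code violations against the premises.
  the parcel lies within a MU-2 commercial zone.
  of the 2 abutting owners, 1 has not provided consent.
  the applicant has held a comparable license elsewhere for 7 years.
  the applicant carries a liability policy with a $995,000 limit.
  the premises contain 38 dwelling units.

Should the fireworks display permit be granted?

Yes — granted.

(A) fee paid — fails.
(B) hardship waiver — satisfied.
(i) = F AND T = false.
(A) ≥500 ft from school — holds.
(B) commercially zoned — satisfied.
(C) prior license ≥ 7 yr — met.
(D) no complaint in 24 mo. — satisfied.
(E) no code violations — holds.
(ii) = T AND T AND T AND T AND T = true.
(a): F OR T → true.
(b) safety training — met.
(1) = T AND T = true.
(i) insurance ≥ $1,000,000 — not satisfied.
(ii) all abutters consent — not satisfied.
(a) = F OR F = false.
(b) food handler cert. — not met.
(2) = F AND F = false.
Overall = T OR F = true.
Exception (closes by 7 p.m.) — not satisfied.
Result: main true OR exception false → true.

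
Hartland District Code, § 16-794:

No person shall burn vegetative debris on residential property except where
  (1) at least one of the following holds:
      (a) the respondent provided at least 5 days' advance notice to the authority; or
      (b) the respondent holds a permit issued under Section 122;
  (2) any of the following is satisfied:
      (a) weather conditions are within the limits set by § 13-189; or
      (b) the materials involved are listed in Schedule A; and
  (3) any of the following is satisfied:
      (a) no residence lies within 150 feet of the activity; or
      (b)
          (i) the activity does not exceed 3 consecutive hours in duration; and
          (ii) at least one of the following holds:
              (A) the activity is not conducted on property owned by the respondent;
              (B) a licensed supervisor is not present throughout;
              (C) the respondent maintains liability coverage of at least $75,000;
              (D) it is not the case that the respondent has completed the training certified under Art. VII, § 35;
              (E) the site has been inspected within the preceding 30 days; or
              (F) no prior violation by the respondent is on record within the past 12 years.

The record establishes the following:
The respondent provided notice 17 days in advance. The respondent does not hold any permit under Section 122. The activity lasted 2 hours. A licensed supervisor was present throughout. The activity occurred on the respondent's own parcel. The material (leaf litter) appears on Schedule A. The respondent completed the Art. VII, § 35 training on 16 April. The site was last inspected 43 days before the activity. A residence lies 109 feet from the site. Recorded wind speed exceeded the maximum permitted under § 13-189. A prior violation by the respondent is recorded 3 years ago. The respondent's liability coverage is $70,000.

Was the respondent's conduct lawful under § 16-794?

(a) ≥5 days' notice — met.
(b) holds permit — not satisfied.
(1): T OR F → true.
(a) weather ok — not satisfied.
(b) Schedule A material — met.
(2): F OR T → true.
(a) no residence in 150 ft — not satisfied.
(i) ≤ 3 hrs duration — satisfied.
(A) not (own property) — fails.
(B) not (supervisor present) — fails.
(C) coverage ≥ $75,000 — not satisfied.
(D) not (training certified) — not met.
(E) site inspected — not satisfied.
(F) no prior violation — not met.
So (ii) is not satisfied (F OR F OR F OR F OR F OR F).
(b): T AND F → false.
So (3) is not satisfied (F OR F).
So Overall is not satisfied (T AND T AND F).

No — unlawful.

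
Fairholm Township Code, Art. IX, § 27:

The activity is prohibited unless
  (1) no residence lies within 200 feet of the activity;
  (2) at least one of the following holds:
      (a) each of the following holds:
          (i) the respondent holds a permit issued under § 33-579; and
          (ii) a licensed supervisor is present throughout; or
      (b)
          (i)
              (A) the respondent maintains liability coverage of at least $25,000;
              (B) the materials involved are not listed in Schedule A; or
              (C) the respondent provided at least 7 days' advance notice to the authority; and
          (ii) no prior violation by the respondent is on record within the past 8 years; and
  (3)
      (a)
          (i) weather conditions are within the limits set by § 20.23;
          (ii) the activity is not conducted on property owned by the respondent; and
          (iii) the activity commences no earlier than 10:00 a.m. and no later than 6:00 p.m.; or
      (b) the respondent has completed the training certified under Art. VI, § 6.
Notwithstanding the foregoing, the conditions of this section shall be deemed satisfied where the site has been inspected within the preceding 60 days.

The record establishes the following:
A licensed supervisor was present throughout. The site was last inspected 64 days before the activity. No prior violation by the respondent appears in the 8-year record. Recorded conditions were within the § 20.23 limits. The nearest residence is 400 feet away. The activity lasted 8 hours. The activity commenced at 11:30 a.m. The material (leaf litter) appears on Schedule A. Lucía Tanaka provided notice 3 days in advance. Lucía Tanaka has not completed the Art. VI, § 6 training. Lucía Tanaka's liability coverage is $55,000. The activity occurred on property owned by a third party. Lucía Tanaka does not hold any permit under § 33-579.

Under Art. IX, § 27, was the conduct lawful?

(1) no residence in 200 ft — satisfied.
(i) holds permit — fails.
(ii) supervisor present — met.
(a) = F AND T = false.
(A) coverage ≥ $25,000 — met.
(B) not (Schedule A material) — fails.
(C) ≥7 days' notice — fails.
So (i) is satisfied (T OR F OR F).
(ii) no prior violation — holds.
(b): T AND T → true.
So (2) is satisfied (F OR T).
(i) weather ok — holds.
(ii) not (own property) — satisfied.
(iii) start within hours — holds.
(a): T AND T AND T → true.
(b) training certified — not met.
So (3) is satisfied (T OR F).
Overall: T AND T AND T → true.
Exception (site inspected) — not satisfied.
Result: main true OR exception false → true.

Yes — lawful.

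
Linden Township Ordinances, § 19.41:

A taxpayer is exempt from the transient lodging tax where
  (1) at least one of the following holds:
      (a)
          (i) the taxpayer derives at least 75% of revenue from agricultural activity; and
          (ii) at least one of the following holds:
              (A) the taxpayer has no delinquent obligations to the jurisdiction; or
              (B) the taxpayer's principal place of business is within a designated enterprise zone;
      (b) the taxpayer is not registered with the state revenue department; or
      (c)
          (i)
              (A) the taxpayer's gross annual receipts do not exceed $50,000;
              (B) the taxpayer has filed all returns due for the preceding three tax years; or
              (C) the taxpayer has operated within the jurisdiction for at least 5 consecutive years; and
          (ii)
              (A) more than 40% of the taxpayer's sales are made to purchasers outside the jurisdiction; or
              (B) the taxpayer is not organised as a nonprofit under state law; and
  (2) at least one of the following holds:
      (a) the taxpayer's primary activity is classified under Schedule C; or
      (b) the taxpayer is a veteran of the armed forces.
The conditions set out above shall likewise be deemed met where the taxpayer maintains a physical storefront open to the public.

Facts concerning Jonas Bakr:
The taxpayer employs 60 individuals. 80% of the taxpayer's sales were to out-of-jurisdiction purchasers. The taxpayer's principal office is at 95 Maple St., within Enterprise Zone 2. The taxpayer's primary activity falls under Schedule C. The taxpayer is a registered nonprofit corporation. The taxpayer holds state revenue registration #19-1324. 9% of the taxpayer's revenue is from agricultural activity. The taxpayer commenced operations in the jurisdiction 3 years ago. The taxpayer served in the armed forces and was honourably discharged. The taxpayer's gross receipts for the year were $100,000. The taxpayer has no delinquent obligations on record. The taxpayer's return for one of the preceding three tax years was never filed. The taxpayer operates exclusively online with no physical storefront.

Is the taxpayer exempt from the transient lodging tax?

No — not exempt.

(i) ≥75% agricultural — fails.
(A) no delinquency — holds.
(B) in enterprise zone — met.
(ii) = T OR T = true.
(a) = F AND T = false.
(b) not (state-registered) — fails.
(A) receipts ≤ $50,000 — fails.
(B) returns current — not satisfied.
(C) ≥ 5 yrs in jurisdiction — fails.
So (i) is not satisfied (F OR F OR F).
(A) >40% out-of-jur. sales — satisfied.
(B) not (nonprofit) — not met.
(ii): T OR F → true.
So (c) is not satisfied (F AND T).
So (1) is not satisfied (F OR F OR F).
(a) Schedule C activity — satisfied.
(b) veteran — holds.
(2) = T OR T = true.
So Overall is not satisfied (F AND T).
Exception (has storefront) — not satisfied.
Result: main false OR exception false → false.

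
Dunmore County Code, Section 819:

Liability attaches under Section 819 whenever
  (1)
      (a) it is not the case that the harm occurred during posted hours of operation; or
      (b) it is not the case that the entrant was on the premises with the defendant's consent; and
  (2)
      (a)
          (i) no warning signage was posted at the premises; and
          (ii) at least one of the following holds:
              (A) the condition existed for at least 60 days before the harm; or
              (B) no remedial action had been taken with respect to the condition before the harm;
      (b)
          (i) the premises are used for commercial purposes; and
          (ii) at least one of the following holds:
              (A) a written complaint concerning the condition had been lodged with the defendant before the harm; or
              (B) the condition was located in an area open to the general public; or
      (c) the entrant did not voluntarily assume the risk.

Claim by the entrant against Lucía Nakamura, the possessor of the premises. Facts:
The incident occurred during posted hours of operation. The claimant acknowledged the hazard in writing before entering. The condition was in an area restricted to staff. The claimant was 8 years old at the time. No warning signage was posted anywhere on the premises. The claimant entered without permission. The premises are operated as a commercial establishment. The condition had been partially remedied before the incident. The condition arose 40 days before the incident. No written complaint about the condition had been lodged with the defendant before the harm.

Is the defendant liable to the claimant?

No — not liable.

(a) not (during posted hours) — fails.
(b) not (consent to enter) — holds.
(1): F OR T → true.
(i) no signage posted — met.
(A) condition ≥60 days old — not met.
(B) no remedial action — not met.
(ii): F OR F → false.
So (a) is not satisfied (T AND F).
(i) commercial use — satisfied.
(A) complaint lodged — fails.
(B) public area — fails.
(ii): F OR F → false.
(b) = T AND F = false.
(c) no assumed risk — not met.
(2) = F OR F OR F = false.
Overall = T AND F = false.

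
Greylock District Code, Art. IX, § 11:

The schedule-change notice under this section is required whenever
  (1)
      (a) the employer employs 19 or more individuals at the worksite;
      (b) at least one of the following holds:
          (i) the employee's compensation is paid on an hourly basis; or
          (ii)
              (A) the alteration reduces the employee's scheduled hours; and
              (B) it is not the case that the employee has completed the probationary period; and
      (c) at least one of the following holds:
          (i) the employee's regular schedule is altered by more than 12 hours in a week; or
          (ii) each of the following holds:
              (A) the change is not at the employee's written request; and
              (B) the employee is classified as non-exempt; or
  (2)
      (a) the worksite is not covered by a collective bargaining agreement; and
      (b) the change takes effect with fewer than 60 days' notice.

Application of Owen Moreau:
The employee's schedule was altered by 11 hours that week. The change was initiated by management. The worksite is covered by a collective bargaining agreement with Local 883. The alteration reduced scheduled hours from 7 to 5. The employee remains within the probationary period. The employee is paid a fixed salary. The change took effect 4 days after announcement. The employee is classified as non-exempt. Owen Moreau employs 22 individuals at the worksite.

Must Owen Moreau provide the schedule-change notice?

Yes — required.

(a) ≥ 19 at site — met.
(i) hourly-paid — fails.
(A) hours reduced — met.
(B) not (past probation) — satisfied.
(ii): T AND T → true.
(b): F OR T → true.
(i) schedule shift > 12h — not met.
(A) not employee-requested — satisfied.
(B) non-exempt — met.
So (ii) is satisfied (T AND T).
So (c) is satisfied (F OR T).
So (1) is satisfied (T AND T AND T).
(a) no CBA — not met.
(b) < 60 days' notice — holds.
(2): F AND T → false.
Overall: T OR F → true.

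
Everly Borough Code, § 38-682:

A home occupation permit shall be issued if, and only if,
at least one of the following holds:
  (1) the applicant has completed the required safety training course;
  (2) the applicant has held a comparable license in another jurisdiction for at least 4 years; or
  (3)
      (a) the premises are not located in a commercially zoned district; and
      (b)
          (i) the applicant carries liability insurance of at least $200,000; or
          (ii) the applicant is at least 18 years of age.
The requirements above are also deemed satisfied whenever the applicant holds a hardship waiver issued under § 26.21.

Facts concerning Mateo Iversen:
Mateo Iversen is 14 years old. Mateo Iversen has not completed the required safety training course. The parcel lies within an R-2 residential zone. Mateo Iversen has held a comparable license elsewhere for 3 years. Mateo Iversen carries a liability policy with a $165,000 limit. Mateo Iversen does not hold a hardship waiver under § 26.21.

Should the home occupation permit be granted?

No — denied.

(1) safety training — not met.
(2) prior license ≥ 4 yr — not met.
(a) not (commercially zoned) — met.
(i) insurance ≥ $200,000 — fails.
(ii) age ≥ 18 — fails.
(b): F OR F → false.
So (3) is not satisfied (T AND F).
Overall = F OR F OR F = false.
Exception (hardship waiver) — not satisfied.
Result: main false OR exception false → false.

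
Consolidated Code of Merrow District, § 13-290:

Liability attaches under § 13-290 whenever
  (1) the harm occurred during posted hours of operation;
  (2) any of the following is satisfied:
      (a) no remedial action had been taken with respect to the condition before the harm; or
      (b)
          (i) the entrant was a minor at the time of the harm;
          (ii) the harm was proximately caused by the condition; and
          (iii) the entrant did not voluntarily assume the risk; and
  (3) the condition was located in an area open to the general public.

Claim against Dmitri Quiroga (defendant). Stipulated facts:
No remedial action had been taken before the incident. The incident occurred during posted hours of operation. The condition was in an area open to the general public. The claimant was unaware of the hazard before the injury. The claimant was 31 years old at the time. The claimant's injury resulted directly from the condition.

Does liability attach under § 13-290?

Yes — liable.

(1) during posted hours — holds.
(a) no remedial action — satisfied.
(i) entrant a minor — not satisfied.
(ii) proximate cause — met.
(iii) no assumed risk — met.
So (b) is not satisfied (F AND T AND T).
(2): T OR F → true.
(3) public area — satisfied.
Overall: T AND T AND T → true.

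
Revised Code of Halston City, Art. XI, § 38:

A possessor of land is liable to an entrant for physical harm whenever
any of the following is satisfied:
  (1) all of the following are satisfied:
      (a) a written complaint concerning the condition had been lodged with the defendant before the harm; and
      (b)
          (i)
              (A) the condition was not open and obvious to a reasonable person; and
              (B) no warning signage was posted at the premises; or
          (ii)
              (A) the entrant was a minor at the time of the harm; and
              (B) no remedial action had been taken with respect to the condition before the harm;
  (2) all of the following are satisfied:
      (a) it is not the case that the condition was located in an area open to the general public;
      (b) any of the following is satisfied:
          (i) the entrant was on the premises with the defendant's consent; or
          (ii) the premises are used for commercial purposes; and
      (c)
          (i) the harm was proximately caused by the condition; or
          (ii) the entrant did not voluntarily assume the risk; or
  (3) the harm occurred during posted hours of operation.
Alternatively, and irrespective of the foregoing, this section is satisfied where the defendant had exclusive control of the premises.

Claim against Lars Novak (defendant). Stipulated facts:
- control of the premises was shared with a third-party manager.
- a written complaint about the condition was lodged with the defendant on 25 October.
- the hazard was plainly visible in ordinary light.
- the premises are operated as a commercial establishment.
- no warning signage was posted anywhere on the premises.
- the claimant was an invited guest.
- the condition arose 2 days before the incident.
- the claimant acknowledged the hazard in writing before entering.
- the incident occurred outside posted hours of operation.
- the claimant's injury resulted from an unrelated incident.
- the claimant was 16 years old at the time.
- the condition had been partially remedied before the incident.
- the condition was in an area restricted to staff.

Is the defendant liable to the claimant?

No — not liable.

(a) complaint lodged — holds.
(A) not open/obvious — not satisfied.
(B) no signage posted — satisfied.
(i): F AND T → false.
(A) entrant a minor — satisfied.
(B) no remedial action — not satisfied.
So (ii) is not satisfied (T AND F).
(b) = F OR F = false.
(1): T AND F → false.
(a) not (public area) — met.
(i) consent to enter — holds.
(ii) commercial use — holds.
So (b) is satisfied (T OR T).
(i) proximate cause — not met.
(ii) no assumed risk — fails.
So (c) is not satisfied (F OR F).
(2): T AND T AND F → false.
(3) during posted hours — not met.
Overall: F OR F OR F → false.
Exception (exclusive control) — not satisfied.
Result: main false OR exception false → false.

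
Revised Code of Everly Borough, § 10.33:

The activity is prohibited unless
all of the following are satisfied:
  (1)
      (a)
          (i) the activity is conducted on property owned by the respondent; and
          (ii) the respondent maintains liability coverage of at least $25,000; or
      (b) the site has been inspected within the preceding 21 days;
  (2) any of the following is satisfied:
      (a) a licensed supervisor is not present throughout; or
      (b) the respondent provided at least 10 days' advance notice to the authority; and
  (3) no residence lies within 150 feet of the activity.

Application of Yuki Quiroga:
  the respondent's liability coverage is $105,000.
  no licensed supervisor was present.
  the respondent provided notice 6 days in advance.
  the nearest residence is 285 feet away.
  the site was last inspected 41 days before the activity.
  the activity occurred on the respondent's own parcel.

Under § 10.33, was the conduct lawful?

Yes — lawful.

(i) own property — holds.
(ii) coverage ≥ $25,000 — holds.
So (a) is satisfied (T AND T).
(b) site inspected — not satisfied.
So (1) is satisfied (T OR F).
(a) not (supervisor present) — holds.
(b) ≥10 days' notice — fails.
(2) = T OR F = true.
(3) no residence in 150 ft — met.
Overall = T AND T AND T = true.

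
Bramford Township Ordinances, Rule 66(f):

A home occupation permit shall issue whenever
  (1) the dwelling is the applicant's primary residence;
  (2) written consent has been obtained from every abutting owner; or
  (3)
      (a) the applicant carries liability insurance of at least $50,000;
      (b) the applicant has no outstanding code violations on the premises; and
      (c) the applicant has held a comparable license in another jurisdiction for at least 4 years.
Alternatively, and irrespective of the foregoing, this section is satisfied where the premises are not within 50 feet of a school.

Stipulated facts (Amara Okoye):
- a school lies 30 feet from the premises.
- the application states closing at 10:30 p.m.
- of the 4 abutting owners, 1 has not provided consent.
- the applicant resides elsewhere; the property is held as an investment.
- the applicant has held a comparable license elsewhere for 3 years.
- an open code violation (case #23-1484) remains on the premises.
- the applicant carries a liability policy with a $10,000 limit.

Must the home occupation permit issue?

(1) primary residence — not met.
(2) all abutters consent — not satisfied.
(a) insurance ≥ $50,000 — not satisfied.
(b) no code violations — not satisfied.
(c) prior license ≥ 4 yr — fails.
(3): F AND F AND F → false.
Overall: F OR F OR F → false.
Exception (≥50 ft from school) — not satisfied.
Result: main false OR exception false → false.

No — denied.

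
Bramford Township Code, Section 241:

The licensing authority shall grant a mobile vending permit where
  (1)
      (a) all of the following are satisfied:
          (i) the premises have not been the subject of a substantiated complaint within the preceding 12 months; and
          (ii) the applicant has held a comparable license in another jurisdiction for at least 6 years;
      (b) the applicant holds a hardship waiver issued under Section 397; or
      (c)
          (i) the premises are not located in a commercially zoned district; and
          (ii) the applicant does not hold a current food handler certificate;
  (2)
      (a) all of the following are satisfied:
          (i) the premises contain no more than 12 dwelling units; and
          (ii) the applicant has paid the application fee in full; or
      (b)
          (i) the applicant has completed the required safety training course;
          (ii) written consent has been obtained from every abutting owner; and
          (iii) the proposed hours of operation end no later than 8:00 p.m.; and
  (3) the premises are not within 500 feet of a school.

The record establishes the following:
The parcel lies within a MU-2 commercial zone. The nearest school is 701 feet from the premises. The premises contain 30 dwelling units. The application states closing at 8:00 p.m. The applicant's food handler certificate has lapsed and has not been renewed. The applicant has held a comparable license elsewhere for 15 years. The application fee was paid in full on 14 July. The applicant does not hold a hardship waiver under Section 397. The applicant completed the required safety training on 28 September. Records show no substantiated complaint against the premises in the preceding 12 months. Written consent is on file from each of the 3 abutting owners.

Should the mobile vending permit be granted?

(i) no complaint in 12 mo. — holds.
(ii) prior license ≥ 6 yr — holds.
So (a) is satisfied (T AND T).
(b) hardship waiver — not met.
(i) not (commercially zoned) — not met.
(ii) not (food handler cert.) — holds.
(c): F AND T → false.
(1) = T OR F OR F = true.
(i) ≤ 12 units — not satisfied.
(ii) fee paid — satisfied.
(a) = F AND T = false.
(i) safety training — satisfied.
(ii) all abutters consent — holds.
(iii) closes by 8 p.m. — holds.
So (b) is satisfied (T AND T AND T).
So (2) is satisfied (F OR T).
(3) ≥500 ft from school — satisfied.
Overall: T AND T AND T → true.

Yes — granted.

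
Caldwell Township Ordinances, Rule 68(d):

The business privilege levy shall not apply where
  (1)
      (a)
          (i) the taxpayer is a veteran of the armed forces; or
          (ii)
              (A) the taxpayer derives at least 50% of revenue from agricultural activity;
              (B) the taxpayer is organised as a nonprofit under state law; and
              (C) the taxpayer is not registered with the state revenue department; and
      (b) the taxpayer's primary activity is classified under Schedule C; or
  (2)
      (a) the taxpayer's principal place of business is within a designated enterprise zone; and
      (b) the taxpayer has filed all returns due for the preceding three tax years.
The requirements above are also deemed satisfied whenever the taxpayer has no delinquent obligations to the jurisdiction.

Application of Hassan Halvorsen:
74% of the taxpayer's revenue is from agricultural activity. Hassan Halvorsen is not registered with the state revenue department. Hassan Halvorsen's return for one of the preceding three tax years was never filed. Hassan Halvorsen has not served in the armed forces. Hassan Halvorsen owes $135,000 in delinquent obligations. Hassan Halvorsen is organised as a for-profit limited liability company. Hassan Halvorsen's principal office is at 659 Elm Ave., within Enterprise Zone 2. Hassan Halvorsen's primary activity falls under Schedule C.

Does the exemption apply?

(i) veteran — fails.
(A) ≥50% agricultural — satisfied.
(B) nonprofit — not satisfied.
(C) not (state-registered) — met.
So (ii) is not satisfied (T AND F AND T).
(a) = F OR F = false.
(b) Schedule C activity — holds.
(1): F AND T → false.
(a) in enterprise zone — met.
(b) returns current — fails.
So (2) is not satisfied (T AND F).
So Overall is not satisfied (F OR F).
Exception (no delinquency) — not satisfied.
Result: main false OR exception false → false.

No — not exempt.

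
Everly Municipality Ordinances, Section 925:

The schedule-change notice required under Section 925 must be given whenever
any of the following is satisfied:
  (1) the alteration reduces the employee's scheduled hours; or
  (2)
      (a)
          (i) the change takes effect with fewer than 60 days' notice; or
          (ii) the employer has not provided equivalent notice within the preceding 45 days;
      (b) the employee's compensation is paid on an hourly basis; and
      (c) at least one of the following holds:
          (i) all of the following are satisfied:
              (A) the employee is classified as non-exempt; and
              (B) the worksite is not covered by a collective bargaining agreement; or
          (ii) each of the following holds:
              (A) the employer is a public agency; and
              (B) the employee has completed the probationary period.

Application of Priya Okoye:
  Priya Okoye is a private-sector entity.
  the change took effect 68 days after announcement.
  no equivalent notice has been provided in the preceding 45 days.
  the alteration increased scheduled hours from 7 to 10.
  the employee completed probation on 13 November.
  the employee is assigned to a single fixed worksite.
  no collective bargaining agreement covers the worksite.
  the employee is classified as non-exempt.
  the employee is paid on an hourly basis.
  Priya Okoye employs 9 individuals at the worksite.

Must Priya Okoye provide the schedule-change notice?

Yes — required.

(1) hours reduced — not met.
(i) < 60 days' notice — not met.
(ii) no recent notice — satisfied.
(a): F OR T → true.
(b) hourly-paid — met.
(A) non-exempt — holds.
(B) no CBA — met.
(i): T AND T → true.
(A) public agency — not satisfied.
(B) past probation — holds.
So (ii) is not satisfied (F AND T).
(c) = T OR F = true.
(2): T AND T AND T → true.
Overall: F OR T → true.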